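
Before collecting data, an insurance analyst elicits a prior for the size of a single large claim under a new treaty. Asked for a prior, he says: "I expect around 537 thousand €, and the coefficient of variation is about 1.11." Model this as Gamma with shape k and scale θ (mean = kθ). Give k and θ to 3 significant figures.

k ≈ 0.812, θ ≈ 662

For Gamma(k, scale θ): mean = kθ, variance = kθ², so CV = 1/√k.
CV = 1.11, hence k = 1/CV² = 0.812.
Then θ = mean/k = 537/0.812 = 662.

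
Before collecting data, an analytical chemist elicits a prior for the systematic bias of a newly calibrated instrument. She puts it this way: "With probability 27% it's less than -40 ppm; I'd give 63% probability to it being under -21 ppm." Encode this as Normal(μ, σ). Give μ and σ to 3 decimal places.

μ = -27.675, σ = 20.113

The p-quantile of Normal(μ,σ) is μ + z_p·σ, with z_{0.27} = -0.6128 and z_{0.63} = 0.3319.
Eliminate σ: μ = (z₂·x₁ − z₁·x₂)/(z₂ − z₁) = (0.3319·-40 − (-0.6128)·-21)/0.9447 = -27.675.
Then σ = (x₂ − x₁)/(z₂ − z₁) = (-21 − -40)/0.9447 = 20.113.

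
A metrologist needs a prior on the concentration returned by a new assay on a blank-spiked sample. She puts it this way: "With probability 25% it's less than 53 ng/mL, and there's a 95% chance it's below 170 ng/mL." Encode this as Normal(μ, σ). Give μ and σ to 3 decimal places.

μ = 87.025, σ = 50.445

For Normal(μ,σ), the p-quantile is μ + z_p·σ. Here z_{0.25} = -0.6745, z_{0.95} = 1.645.
So 53 = μ − 0.6745σ and 170 = μ + 1.645σ.
Subtracting: σ = (170 − 53)/(1.645 − (-0.6745)) = 50.445.
Then μ = 53 − (-0.6745)·50.445 = 87.025.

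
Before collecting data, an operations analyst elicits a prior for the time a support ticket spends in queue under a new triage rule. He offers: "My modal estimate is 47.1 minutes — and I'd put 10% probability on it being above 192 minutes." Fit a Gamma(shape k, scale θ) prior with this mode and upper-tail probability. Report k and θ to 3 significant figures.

Gamma(k,θ) with k>1 has mode (k−1)θ, so θ = 47.1/(k−1).
Need P(X < 192) = 0.9 with θ tied to k this way. Start at k = 2, θ = 47.1: P(X<192) ≈ 0.914.
Too high — lower k to spread out. Iterating converges to k ≈ 1.93.
Then θ = 47.1/(1.93−1) ≈ 50.8.

k ≈ 1.93, θ ≈ 50.8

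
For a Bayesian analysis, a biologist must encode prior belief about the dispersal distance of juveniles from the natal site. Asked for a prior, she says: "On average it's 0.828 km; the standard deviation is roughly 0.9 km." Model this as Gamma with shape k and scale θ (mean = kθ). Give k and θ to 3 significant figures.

For Gamma(k, scale θ): mean = kθ, variance = kθ², so CV = 1/√k.
CV = SD/mean = 0.9/0.828 = 1.087, hence k = 1/CV² = 0.846.
Then θ = mean/k = 0.828/0.846 = 0.978.

k ≈ 0.846, θ ≈ 0.978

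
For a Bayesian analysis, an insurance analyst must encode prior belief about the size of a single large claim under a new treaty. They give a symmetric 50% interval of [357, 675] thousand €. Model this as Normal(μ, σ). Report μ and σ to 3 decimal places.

μ = 516.000, σ = 235.734

A symmetric 50% interval runs μ ± z·σ with z = 0.6745.
Half-width = 159, so σ = 159/0.6745 = 235.734.
μ is the interval midpoint, 516.000.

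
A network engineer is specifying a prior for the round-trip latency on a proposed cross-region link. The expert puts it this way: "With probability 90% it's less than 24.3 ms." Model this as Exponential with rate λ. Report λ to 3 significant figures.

P(T < 24.3) = 1 − e^(−λ·24.3) = 0.9, so λ = −ln(1−0.9)/24.3 = −ln(0.1)/24.3 = 0.0948.

λ ≈ 0.0948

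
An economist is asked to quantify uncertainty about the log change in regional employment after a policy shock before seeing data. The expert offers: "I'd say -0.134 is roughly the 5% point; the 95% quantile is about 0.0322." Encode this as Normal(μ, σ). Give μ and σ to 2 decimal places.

The p-quantile of Normal(μ,σ) is μ + z_p·σ, with z_{0.05} = -1.645 and z_{0.95} = 1.645.
Eliminate σ: μ = (z₂·x₁ − z₁·x₂)/(z₂ − z₁) = (1.645·-0.134 − (-1.645)·0.0322)/3.29 = -0.05.
Then σ = (x₂ − x₁)/(z₂ − z₁) = (0.0322 − -0.134)/3.29 = 0.05.

μ = -0.05, σ = 0.05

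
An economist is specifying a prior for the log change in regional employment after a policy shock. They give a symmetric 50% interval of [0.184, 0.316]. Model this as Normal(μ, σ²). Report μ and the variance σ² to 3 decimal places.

μ = 0.250, σ² = 0.010

A symmetric 50% interval runs μ ± z·σ with z = 0.6745.
Half-width = 0.066, so σ = 0.066/0.6745 = 0.0979 and σ² = 0.010.
μ is the interval midpoint, 0.250.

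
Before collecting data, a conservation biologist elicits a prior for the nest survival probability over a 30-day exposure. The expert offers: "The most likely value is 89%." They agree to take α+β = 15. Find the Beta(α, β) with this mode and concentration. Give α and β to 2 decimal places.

α = 12.57, β = 2.43

For α,β > 1 the Beta mode is (α−1)/(α+β−2). With α+β = 15, the mode is (α−1)/13.
Set (α−1)/13 = 0.89 → α = 1 + 0.89·13 = 12.57.
β = 15 − α = 2.43.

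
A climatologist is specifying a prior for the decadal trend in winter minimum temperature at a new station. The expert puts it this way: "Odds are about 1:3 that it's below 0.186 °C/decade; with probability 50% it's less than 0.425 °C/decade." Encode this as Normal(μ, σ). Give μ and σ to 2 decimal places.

μ = 0.42, σ = 0.35

The p-quantile of Normal(μ,σ) is μ + z_p·σ, with z_{0.25} = -0.6745 and z_{0.5} = 0.
Eliminate σ: μ = (z₂·x₁ − z₁·x₂)/(z₂ − z₁) = (0·0.186 − (-0.6745)·0.425)/0.6745 = 0.42.
Then σ = (x₂ − x₁)/(z₂ − z₁) = (0.425 − 0.186)/0.6745 = 0.35.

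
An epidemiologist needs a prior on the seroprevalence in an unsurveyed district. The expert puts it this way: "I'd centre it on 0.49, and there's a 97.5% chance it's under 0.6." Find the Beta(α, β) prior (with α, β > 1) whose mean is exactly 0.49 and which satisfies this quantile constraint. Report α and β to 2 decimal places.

With mean 0.49 fixed, write α = 0.49s, β = 0.51s where s = α+β.
Need P(θ < 0.6) = 0.975 under Beta(0.49s, 0.51s). Normal approximation: (q−m)/√(m(1−m)/s) ≈ z_{0.975} = 1.96, so s ≈ 0.49·0.51·(1.96)²/(0.6−0.49)² = 79.3.
At s = 79.3: P(θ<0.6) ≈ 0.976. Adjusting to match 0.975 gives s ≈ 78.25.
So α = 0.49·78.25 ≈ 38.34, β = 0.51·78.25 ≈ 39.91.

α ≈ 38.34, β ≈ 39.91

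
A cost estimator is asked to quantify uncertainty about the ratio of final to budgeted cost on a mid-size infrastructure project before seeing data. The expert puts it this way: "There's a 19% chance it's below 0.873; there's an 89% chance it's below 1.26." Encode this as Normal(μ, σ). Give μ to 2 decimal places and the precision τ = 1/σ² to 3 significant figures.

For Normal(μ,σ), the p-quantile is μ + z_p·σ. Here z_{0.19} = -0.8779, z_{0.89} = 1.227.
So 0.873 = μ − 0.8779σ and 1.26 = μ + 1.227σ.
Subtracting: σ = (1.26 − 0.873)/(1.227 − (-0.8779)) = 0.18.
Then μ = 0.873 − (-0.8779)·0.18 = 1.03.
Precision τ = 1/σ² = 1/0.1839² = 29.6.

μ = 1.03, τ = 29.6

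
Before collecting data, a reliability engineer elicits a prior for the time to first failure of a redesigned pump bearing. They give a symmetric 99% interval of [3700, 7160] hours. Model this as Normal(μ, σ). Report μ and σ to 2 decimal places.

A symmetric 99% interval runs μ ± z·σ with z = 2.576.
Half-width = 1730, so σ = 1730/2.576 = 671.63.
μ is the interval midpoint, 5430.00.

μ = 5430.00, σ = 671.63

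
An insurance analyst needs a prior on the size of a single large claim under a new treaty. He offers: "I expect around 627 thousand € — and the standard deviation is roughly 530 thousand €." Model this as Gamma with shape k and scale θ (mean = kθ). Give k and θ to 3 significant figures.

k ≈ 1.4, θ ≈ 448

For Gamma(k, scale θ): mean = kθ, variance = kθ², so CV = 1/√k.
CV = SD/mean = 530/627 = 0.8453, hence k = 1/CV² = 1.4.
Then θ = mean/k = 627/1.4 = 448.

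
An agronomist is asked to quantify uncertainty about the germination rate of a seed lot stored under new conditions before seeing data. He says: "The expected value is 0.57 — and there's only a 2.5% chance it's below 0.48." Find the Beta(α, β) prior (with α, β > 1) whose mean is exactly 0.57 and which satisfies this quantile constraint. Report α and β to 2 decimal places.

With mean 0.57 fixed, write α = 0.57s, β = 0.43s where s = α+β.
Need P(θ < 0.48) = 0.025 under Beta(0.57s, 0.43s). Normal approximation: (q−m)/√(m(1−m)/s) ≈ z_{0.025} = -1.96, so s ≈ 0.57·0.43·(-1.96)²/(0.48−0.57)² = 116.2.
At s = 116.2: P(θ<0.48) ≈ 0.026. Adjusting to match 0.025 gives s ≈ 117.76.
So α = 0.57·117.76 ≈ 67.12, β = 0.43·117.76 ≈ 50.64.

α ≈ 67.12, β ≈ 50.64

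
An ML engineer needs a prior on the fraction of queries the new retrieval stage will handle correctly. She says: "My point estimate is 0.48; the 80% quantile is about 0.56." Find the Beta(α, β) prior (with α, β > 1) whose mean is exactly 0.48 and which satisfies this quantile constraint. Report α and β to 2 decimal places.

With mean 0.48 fixed, write α = 0.48s, β = 0.52s where s = α+β.
Need P(θ < 0.56) = 0.8 under Beta(0.48s, 0.52s). Normal approximation: (q−m)/√(m(1−m)/s) ≈ z_{0.8} = 0.842, so s ≈ 0.48·0.52·(0.842)²/(0.56−0.48)² = 27.6.
At s = 27.6: P(θ<0.56) ≈ 0.800. Adjusting to match 0.8 gives s ≈ 27.67.
So α = 0.48·27.67 ≈ 13.28, β = 0.52·27.67 ≈ 14.39.

α ≈ 13.28, β ≈ 14.39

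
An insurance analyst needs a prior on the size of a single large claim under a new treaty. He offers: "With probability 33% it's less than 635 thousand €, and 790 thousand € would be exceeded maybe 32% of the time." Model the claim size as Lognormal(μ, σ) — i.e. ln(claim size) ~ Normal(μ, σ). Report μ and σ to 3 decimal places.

If T ~ Lognormal(μ,σ) then ln T ~ Normal(μ,σ), so the p-quantile of ln T is μ + z_p·σ.
ln(635) = 6.454 and ln(790) = 6.672; z_{0.33} = -0.4399, z_{0.68} = 0.4677.
σ = (6.672 − 6.454)/(0.4677 − (-0.4399)) = 0.241.
μ = 6.454 − (-0.4399)·0.241 = 6.559.

μ ≈ 6.559, σ ≈ 0.241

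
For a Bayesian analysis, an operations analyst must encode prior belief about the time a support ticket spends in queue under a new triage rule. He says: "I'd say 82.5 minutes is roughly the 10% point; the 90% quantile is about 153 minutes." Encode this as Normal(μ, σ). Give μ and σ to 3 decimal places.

The p-quantile of Normal(μ,σ) is μ + z_p·σ, with z_{0.1} = -1.282 and z_{0.9} = 1.282.
Eliminate σ: μ = (z₂·x₁ − z₁·x₂)/(z₂ − z₁) = (1.282·82.5 − (-1.282)·153)/2.563 = 117.750.
Then σ = (x₂ − x₁)/(z₂ − z₁) = (153 − 82.5)/2.563 = 27.506.

μ = 117.750, σ = 27.506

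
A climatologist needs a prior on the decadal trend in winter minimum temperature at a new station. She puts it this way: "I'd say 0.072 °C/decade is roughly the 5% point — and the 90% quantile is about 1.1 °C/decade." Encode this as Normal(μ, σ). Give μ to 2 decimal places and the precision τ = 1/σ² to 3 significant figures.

For Normal(μ,σ), the p-quantile is μ + z_p·σ. Here z_{0.05} = -1.645, z_{0.9} = 1.282.
So 0.072 = μ − 1.645σ and 1.1 = μ + 1.282σ.
Subtracting: σ = (1.1 − 0.072)/(1.282 − (-1.645)) = 0.35.
Then μ = 0.072 − (-1.645)·0.35 = 0.65.
Precision τ = 1/σ² = 1/0.3513² = 8.1.

μ = 0.65, τ = 8.1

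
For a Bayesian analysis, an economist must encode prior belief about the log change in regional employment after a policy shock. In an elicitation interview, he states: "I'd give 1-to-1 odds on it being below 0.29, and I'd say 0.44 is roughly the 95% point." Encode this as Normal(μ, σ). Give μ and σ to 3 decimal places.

The p-quantile of Normal(μ,σ) is μ + z_p·σ, with z_{0.5} = 0 and z_{0.95} = 1.645.
Eliminate σ: μ = (z₂·x₁ − z₁·x₂)/(z₂ − z₁) = (1.645·0.29 − (0)·0.44)/1.645 = 0.290.
Then σ = (x₂ − x₁)/(z₂ − z₁) = (0.44 − 0.29)/1.645 = 0.091.

μ = 0.290, σ = 0.091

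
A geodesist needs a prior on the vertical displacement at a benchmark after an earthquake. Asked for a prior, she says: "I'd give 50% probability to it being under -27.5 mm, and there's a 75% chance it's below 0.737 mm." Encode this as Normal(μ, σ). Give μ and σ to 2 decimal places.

For Normal(μ,σ), the p-quantile is μ + z_p·σ. Here z_{0.5} = 0, z_{0.75} = 0.6745.
So -27.5 = μ + 0σ and 0.737 = μ + 0.6745σ.
Subtracting: σ = (0.737 − -27.5)/(0.6745 − (0)) = 41.86.
Then μ = -27.5 − (0)·41.86 = -27.50.

μ = -27.50, σ = 41.86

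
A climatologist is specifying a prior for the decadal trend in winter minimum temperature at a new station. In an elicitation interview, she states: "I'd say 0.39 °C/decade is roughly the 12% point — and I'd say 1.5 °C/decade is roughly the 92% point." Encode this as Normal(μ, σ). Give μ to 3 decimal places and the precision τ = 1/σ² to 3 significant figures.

The p-quantile of Normal(μ,σ) is μ + z_p·σ, with z_{0.12} = -1.175 and z_{0.92} = 1.405.
Eliminate σ: μ = (z₂·x₁ − z₁·x₂)/(z₂ − z₁) = (1.405·0.39 − (-1.175)·1.5)/2.58 = 0.896.
Then σ = (x₂ − x₁)/(z₂ − z₁) = (1.5 − 0.39)/2.58 = 0.430.
Precision τ = 1/σ² = 1/0.4302² = 5.4.

μ = 0.896, τ = 5.4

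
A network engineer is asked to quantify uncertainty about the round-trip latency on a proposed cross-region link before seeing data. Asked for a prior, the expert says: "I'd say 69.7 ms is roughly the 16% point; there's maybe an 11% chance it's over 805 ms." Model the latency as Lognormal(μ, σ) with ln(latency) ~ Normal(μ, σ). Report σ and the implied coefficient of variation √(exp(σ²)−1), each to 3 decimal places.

σ ≈ 1.102, CV ≈ 1.538

If T ~ Lognormal(μ,σ) then ln T ~ Normal(μ,σ), so the p-quantile of ln T is μ + z_p·σ.
ln(69.7) = 4.244 and ln(805) = 6.691; z_{0.16} = -0.9945, z_{0.89} = 1.227.
σ = (6.691 − 4.244)/(1.227 − (-0.9945)) = 1.102.
μ = 4.244 − (-0.9945)·1.102 = 5.340.
CV = √(exp(σ²)−1) = √(exp(1.2135)−1) = 1.538.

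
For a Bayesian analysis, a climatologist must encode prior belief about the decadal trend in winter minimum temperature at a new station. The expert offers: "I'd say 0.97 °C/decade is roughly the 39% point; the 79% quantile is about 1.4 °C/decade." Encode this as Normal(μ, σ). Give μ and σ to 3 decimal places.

μ = 1.081, σ = 0.396

For Normal(μ,σ), the p-quantile is μ + z_p·σ. Here z_{0.39} = -0.2793, z_{0.79} = 0.8064.
So 0.97 = μ − 0.2793σ and 1.4 = μ + 0.8064σ.
Subtracting: σ = (1.4 − 0.97)/(0.8064 − (-0.2793)) = 0.396.
Then μ = 0.97 − (-0.2793)·0.396 = 1.081.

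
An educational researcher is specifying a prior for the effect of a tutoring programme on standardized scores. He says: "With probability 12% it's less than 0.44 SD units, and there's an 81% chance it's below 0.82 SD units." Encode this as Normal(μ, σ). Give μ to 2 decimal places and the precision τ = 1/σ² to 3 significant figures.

μ = 0.66, τ = 29.2

For Normal(μ,σ), the p-quantile is μ + z_p·σ. Here z_{0.12} = -1.175, z_{0.81} = 0.8779.
So 0.44 = μ − 1.175σ and 0.82 = μ + 0.8779σ.
Subtracting: σ = (0.82 − 0.44)/(0.8779 − (-1.175)) = 0.19.
Then μ = 0.44 − (-1.175)·0.19 = 0.66.
Precision τ = 1/σ² = 1/0.1851² = 29.2.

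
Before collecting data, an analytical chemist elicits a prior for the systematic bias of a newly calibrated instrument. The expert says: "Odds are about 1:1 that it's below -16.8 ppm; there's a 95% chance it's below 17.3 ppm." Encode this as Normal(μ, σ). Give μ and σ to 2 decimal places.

μ = -16.80, σ = 20.73

The p-quantile of Normal(μ,σ) is μ + z_p·σ, with z_{0.5} = 0 and z_{0.95} = 1.645.
Eliminate σ: μ = (z₂·x₁ − z₁·x₂)/(z₂ − z₁) = (1.645·-16.8 − (0)·17.3)/1.645 = -16.80.
Then σ = (x₂ − x₁)/(z₂ − z₁) = (17.3 − -16.8)/1.645 = 20.73.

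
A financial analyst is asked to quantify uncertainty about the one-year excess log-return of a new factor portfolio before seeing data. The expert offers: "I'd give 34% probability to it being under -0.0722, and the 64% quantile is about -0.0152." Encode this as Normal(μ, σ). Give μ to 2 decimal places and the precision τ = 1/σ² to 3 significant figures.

μ = -0.04, τ = 183

For Normal(μ,σ), the p-quantile is μ + z_p·σ. Here z_{0.34} = -0.4125, z_{0.64} = 0.3585.
So -0.0722 = μ − 0.4125σ and -0.0152 = μ + 0.3585σ.
Subtracting: σ = (-0.0152 − -0.0722)/(0.3585 − (-0.4125)) = 0.07.
Then μ = -0.0722 − (-0.4125)·0.07 = -0.04.
Precision τ = 1/σ² = 1/0.07394² = 183.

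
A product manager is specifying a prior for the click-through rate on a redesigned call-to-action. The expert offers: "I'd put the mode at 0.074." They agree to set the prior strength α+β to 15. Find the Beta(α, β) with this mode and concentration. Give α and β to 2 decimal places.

α = 1.96, β = 13.04

For α,β > 1 the Beta mode is (α−1)/(α+β−2). With α+β = 15, the mode is (α−1)/13.
Set (α−1)/13 = 0.074 → α = 1 + 0.074·13 = 1.96.
β = 15 − α = 13.04.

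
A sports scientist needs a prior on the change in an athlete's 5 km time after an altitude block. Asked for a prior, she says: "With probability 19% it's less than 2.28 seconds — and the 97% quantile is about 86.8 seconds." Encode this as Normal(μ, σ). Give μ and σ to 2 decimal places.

μ = 29.18, σ = 30.64

For Normal(μ,σ), the p-quantile is μ + z_p·σ. Here z_{0.19} = -0.8779, z_{0.97} = 1.881.
So 2.28 = μ − 0.8779σ and 86.8 = μ + 1.881σ.
Subtracting: σ = (86.8 − 2.28)/(1.881 − (-0.8779)) = 30.64.
Then μ = 2.28 − (-0.8779)·30.64 = 29.18.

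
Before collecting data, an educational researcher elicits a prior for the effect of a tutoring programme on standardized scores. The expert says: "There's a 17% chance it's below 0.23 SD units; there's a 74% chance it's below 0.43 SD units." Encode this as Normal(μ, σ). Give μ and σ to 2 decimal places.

The p-quantile of Normal(μ,σ) is μ + z_p·σ, with z_{0.17} = -0.9542 and z_{0.74} = 0.6433.
Eliminate σ: μ = (z₂·x₁ − z₁·x₂)/(z₂ − z₁) = (0.6433·0.23 − (-0.9542)·0.43)/1.598 = 0.35.
Then σ = (x₂ − x₁)/(z₂ − z₁) = (0.43 − 0.23)/1.598 = 0.13.

μ = 0.35, σ = 0.13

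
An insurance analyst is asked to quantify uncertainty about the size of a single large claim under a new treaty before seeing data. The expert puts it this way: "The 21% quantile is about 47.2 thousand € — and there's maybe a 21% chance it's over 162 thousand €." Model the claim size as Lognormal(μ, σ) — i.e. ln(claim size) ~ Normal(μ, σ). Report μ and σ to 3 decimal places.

If T ~ Lognormal(μ,σ) then ln T ~ Normal(μ,σ), so the p-quantile of ln T is μ + z_p·σ.
ln(47.2) = 3.854 and ln(162) = 5.088; z_{0.21} = -0.8064, z_{0.79} = 0.8064.
σ = (5.088 − 3.854)/(0.8064 − (-0.8064)) = 0.765.
μ = 3.854 − (-0.8064)·0.765 = 4.471.

μ ≈ 4.471, σ ≈ 0.765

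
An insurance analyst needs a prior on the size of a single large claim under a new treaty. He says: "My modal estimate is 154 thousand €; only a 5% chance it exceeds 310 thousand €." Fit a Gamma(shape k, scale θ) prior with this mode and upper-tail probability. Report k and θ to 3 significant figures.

k ≈ 6.66, θ ≈ 27.2

Gamma(k,θ) with k>1 has mode (k−1)θ, so θ = 154/(k−1).
Need P(X < 310) = 0.95 with θ tied to k this way. Start at k = 2, θ = 154: P(X<310) ≈ 0.597.
Too low — raise k to concentrate. Iterating converges to k ≈ 6.66.
Then θ = 154/(6.66−1) ≈ 27.2.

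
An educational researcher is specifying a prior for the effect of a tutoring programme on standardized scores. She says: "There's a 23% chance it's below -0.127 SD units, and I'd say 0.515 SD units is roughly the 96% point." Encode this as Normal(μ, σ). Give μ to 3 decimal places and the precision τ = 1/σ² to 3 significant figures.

For Normal(μ,σ), the p-quantile is μ + z_p·σ. Here z_{0.23} = -0.7388, z_{0.96} = 1.751.
So -0.127 = μ − 0.7388σ and 0.515 = μ + 1.751σ.
Subtracting: σ = (0.515 − -0.127)/(1.751 − (-0.7388)) = 0.258.
Then μ = -0.127 − (-0.7388)·0.258 = 0.064.
Precision τ = 1/σ² = 1/0.2579² = 15.

μ = 0.064, τ = 15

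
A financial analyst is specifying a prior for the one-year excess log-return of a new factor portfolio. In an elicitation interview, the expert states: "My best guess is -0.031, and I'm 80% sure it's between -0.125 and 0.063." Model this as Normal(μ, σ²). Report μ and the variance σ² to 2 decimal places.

μ = -0.03, σ² = 0.01

A symmetric 80% interval runs μ ± z·σ with z = 1.282.
Half-width = 0.094, so σ = 0.094/1.282 = 0.073 and σ² = 0.01.
μ is the stated best guess, -0.03.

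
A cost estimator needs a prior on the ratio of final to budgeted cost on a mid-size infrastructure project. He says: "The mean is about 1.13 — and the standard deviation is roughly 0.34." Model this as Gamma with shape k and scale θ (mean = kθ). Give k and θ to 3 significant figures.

k ≈ 11, θ ≈ 0.102

For Gamma(k, scale θ): mean = kθ, variance = kθ², so CV = 1/√k.
CV = SD/mean = 0.34/1.13 = 0.3009, hence k = 1/CV² = 11.
Then θ = mean/k = 1.13/11 = 0.102.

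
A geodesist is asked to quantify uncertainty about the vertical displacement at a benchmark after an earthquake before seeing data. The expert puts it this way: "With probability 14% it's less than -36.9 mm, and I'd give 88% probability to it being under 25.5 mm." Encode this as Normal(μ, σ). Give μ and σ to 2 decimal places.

For Normal(μ,σ), the p-quantile is μ + z_p·σ. Here z_{0.14} = -1.08, z_{0.88} = 1.175.
So -36.9 = μ − 1.08σ and 25.5 = μ + 1.175σ.
Subtracting: σ = (25.5 − -36.9)/(1.175 − (-1.08)) = 27.67.
Then μ = -36.9 − (-1.08)·27.67 = -7.01.

μ = -7.01, σ = 27.67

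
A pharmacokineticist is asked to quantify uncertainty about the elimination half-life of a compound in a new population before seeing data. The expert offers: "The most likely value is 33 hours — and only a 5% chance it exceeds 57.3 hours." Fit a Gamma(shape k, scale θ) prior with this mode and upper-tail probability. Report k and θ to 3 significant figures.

k ≈ 10.2, θ ≈ 3.6

Gamma(k,θ) with k>1 has mode (k−1)θ, so θ = 33/(k−1).
Need P(X < 57.3) = 0.95 with θ tied to k this way. Start at k = 2, θ = 33: P(X<57.3) ≈ 0.518.
Too low — raise k to concentrate. Iterating converges to k ≈ 10.2.
Then θ = 33/(10.2−1) ≈ 3.6.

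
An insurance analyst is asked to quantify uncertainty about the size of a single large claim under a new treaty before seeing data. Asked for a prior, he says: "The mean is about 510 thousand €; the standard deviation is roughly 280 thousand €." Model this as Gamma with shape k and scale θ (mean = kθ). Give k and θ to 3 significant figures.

k ≈ 3.32, θ ≈ 154

For Gamma(k, scale θ): mean = kθ, variance = kθ², so CV = 1/√k.
CV = SD/mean = 280/510 = 0.549, hence k = 1/CV² = 3.32.
Then θ = mean/k = 510/3.32 = 154.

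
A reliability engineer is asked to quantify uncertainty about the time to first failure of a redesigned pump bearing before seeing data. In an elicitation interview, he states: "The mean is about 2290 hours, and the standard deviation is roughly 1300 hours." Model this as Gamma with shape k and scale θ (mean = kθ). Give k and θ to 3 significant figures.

k ≈ 3.1, θ ≈ 738

For Gamma(k, scale θ): mean = kθ, variance = kθ², so CV = 1/√k.
CV = SD/mean = 1300/2290 = 0.5677, hence k = 1/CV² = 3.1.
Then θ = mean/k = 2290/3.1 = 738.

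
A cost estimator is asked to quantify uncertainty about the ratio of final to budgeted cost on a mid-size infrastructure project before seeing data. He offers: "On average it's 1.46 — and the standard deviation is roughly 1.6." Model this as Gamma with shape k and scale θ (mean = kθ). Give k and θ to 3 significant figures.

For Gamma(k, scale θ): mean = kθ, variance = kθ², so CV = 1/√k.
CV = SD/mean = 1.6/1.46 = 1.096, hence k = 1/CV² = 0.833.
Then θ = mean/k = 1.46/0.833 = 1.75.

k ≈ 0.833, θ ≈ 1.75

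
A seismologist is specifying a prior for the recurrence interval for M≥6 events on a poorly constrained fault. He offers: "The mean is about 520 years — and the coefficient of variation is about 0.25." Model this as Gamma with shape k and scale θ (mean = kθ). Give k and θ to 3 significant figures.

For Gamma(k, scale θ): mean = kθ, variance = kθ², so CV = 1/√k.
CV = 0.25, hence k = 1/CV² = 16.
Then θ = mean/k = 520/16 = 32.5.

k ≈ 16, θ ≈ 32.5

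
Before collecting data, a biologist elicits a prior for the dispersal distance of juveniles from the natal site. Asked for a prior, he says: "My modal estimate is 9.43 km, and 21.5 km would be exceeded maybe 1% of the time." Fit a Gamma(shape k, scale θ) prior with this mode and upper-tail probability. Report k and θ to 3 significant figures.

Gamma(k,θ) with k>1 has mode (k−1)θ, so θ = 9.43/(k−1).
Need P(X < 21.5) = 0.99 with θ tied to k this way. Start at k = 2, θ = 9.43: P(X<21.5) ≈ 0.664.
Too low — raise k to concentrate. Iterating converges to k ≈ 8.05.
Then θ = 9.43/(8.05−1) ≈ 1.34.

k ≈ 8.05, θ ≈ 1.34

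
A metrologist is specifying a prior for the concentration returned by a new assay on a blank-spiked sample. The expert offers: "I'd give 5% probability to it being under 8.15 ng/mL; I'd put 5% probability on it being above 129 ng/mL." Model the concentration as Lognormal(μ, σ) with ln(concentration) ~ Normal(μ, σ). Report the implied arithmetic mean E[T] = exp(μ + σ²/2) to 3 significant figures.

E[T] ≈ 46.1 ng/mL

If T ~ Lognormal(μ,σ) then ln T ~ Normal(μ,σ), so the p-quantile of ln T is μ + z_p·σ.
ln(8.15) = 2.098 and ln(129) = 4.86; z_{0.05} = -1.645, z_{0.95} = 1.645.
σ = (4.86 − 2.098)/(1.645 − (-1.645)) = 0.840.
μ = 2.098 − (-1.645)·0.840 = 3.479.
E[T] = exp(μ + σ²/2) = exp(3.479 + 0.3524) = 46.1 ng/mL.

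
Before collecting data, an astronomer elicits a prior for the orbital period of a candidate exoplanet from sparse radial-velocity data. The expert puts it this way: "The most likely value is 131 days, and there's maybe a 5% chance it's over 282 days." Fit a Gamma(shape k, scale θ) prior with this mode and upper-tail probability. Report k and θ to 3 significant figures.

Gamma(k,θ) with k>1 has mode (k−1)θ, so θ = 131/(k−1).
Need P(X < 282) = 0.95 with θ tied to k this way. Start at k = 2, θ = 131: P(X<282) ≈ 0.634.
Too low — raise k to concentrate. Iterating converges to k ≈ 5.69.
Then θ = 131/(5.69−1) ≈ 27.9.

k ≈ 5.69, θ ≈ 27.9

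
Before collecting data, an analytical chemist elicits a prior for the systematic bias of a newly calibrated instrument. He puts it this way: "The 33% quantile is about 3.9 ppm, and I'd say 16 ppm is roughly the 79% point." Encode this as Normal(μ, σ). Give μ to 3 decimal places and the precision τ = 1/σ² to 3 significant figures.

μ = 8.171, τ = 0.0106

The p-quantile of Normal(μ,σ) is μ + z_p·σ, with z_{0.33} = -0.4399 and z_{0.79} = 0.8064.
Eliminate σ: μ = (z₂·x₁ − z₁·x₂)/(z₂ − z₁) = (0.8064·3.9 − (-0.4399)·16)/1.246 = 8.171.
Then σ = (x₂ − x₁)/(z₂ − z₁) = (16 − 3.9)/1.246 = 9.708.
Precision τ = 1/σ² = 1/9.708² = 0.0106.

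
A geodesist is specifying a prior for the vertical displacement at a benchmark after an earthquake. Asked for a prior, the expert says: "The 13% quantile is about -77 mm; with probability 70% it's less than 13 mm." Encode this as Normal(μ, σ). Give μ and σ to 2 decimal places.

The p-quantile of Normal(μ,σ) is μ + z_p·σ, with z_{0.13} = -1.126 and z_{0.7} = 0.5244.
Eliminate σ: μ = (z₂·x₁ − z₁·x₂)/(z₂ − z₁) = (0.5244·-77 − (-1.126)·13)/1.651 = -15.59.
Then σ = (x₂ − x₁)/(z₂ − z₁) = (13 − -77)/1.651 = 54.52.

μ = -15.59, σ = 54.52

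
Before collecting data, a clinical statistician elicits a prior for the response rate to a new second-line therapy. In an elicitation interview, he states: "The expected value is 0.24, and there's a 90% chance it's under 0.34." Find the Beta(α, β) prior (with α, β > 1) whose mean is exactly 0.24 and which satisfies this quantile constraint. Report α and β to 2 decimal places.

With mean 0.24 fixed, write α = 0.24s, β = 0.76s where s = α+β.
Need P(θ < 0.34) = 0.9 under Beta(0.24s, 0.76s). Normal approximation: (q−m)/√(m(1−m)/s) ≈ z_{0.9} = 1.28, so s ≈ 0.24·0.76·(1.28)²/(0.34−0.24)² = 30.0.
At s = 30.0: P(θ<0.34) ≈ 0.895. Adjusting to match 0.9 gives s ≈ 31.51.
So α = 0.24·31.51 ≈ 7.56, β = 0.76·31.51 ≈ 23.95.

α ≈ 7.56, β ≈ 23.95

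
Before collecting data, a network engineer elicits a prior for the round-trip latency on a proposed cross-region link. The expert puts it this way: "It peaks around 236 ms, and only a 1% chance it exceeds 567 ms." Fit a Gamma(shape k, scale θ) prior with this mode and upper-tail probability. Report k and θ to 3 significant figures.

k ≈ 7.16, θ ≈ 38.3

Gamma(k,θ) with k>1 has mode (k−1)θ, so θ = 236/(k−1).
Need P(X < 567) = 0.99 with θ tied to k this way. Start at k = 2, θ = 236: P(X<567) ≈ 0.692.
Too low — raise k to concentrate. Iterating converges to k ≈ 7.16.
Then θ = 236/(7.16−1) ≈ 38.3.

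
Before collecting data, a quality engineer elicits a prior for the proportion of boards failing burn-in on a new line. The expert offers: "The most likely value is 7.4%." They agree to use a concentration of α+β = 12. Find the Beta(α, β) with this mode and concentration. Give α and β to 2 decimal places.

For α,β > 1 the Beta mode is (α−1)/(α+β−2). With α+β = 12, the mode is (α−1)/10.
Set (α−1)/10 = 0.074 → α = 1 + 0.074·10 = 1.74.
β = 12 − α = 10.26.

α = 1.74, β = 10.26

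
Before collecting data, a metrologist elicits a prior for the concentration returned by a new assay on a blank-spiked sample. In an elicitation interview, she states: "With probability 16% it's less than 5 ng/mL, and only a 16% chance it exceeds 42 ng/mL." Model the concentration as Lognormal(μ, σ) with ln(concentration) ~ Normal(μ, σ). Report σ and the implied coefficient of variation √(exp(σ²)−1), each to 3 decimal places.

If T ~ Lognormal(μ,σ) then ln T ~ Normal(μ,σ), so the p-quantile of ln T is μ + z_p·σ.
ln(5) = 1.609 and ln(42) = 3.738; z_{0.16} = -0.9945, z_{0.84} = 0.9945.
σ = (3.738 − 1.609)/(0.9945 − (-0.9945)) = 1.070.
μ = 1.609 − (-0.9945)·1.070 = 2.674.
CV = √(exp(σ²)−1) = √(exp(1.1450)−1) = 1.464.

σ ≈ 1.070, CV ≈ 1.464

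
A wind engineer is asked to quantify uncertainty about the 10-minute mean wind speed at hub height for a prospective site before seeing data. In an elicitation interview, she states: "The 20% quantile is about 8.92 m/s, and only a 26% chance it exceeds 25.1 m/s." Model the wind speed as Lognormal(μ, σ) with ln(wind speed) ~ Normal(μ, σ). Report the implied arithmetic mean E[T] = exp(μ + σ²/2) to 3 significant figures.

If T ~ Lognormal(μ,σ) then ln T ~ Normal(μ,σ), so the p-quantile of ln T is μ + z_p·σ.
ln(8.92) = 2.188 and ln(25.1) = 3.223; z_{0.2} = -0.8416, z_{0.74} = 0.6433.
σ = (3.223 − 2.188)/(0.6433 − (-0.8416)) = 0.697.
μ = 2.188 − (-0.8416)·0.697 = 2.775.
E[T] = exp(μ + σ²/2) = exp(2.775 + 0.2427) = 20.4 m/s.

E[T] ≈ 20.4 m/s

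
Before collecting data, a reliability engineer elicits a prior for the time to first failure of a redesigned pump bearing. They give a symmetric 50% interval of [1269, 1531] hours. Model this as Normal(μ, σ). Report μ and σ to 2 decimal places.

μ = 1400.00, σ = 194.22

A symmetric 50% interval runs μ ± z·σ with z = 0.6745.
Half-width = 131, so σ = 131/0.6745 = 194.22.
μ is the interval midpoint, 1400.00.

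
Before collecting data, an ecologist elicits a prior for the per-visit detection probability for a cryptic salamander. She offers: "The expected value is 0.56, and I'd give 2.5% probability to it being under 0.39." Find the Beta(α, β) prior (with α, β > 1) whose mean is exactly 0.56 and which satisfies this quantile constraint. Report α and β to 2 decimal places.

α ≈ 18.29, β ≈ 14.37

With mean 0.56 fixed, write α = 0.56s, β = 0.44s where s = α+β.
Need P(θ < 0.39) = 0.025 under Beta(0.56s, 0.44s). Normal approximation: (q−m)/√(m(1−m)/s) ≈ z_{0.025} = -1.96, so s ≈ 0.56·0.44·(-1.96)²/(0.39−0.56)² = 32.8.
At s = 32.8: P(θ<0.39) ≈ 0.025. Adjusting to match 0.025 gives s ≈ 32.66.
So α = 0.56·32.66 ≈ 18.29, β = 0.44·32.66 ≈ 14.37.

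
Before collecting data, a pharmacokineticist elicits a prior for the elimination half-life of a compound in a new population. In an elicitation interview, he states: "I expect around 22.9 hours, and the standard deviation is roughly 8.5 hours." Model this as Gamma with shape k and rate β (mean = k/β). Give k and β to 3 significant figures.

For Gamma(k, rate β): mean = k/β, variance = k/β², so CV = 1/√k.
CV = SD/mean = 8.5/22.9 = 0.3712, hence k = 1/CV² = 7.26.
Then β = k/mean = 7.26/22.9 = 0.317.

k ≈ 7.26, β ≈ 0.317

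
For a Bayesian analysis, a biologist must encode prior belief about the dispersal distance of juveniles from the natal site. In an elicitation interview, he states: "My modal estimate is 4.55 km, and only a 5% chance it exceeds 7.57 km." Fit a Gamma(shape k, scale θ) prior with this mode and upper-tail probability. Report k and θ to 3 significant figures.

k ≈ 11.8, θ ≈ 0.422

Gamma(k,θ) with k>1 has mode (k−1)θ, so θ = 4.55/(k−1).
Need P(X < 7.57) = 0.95 with θ tied to k this way. Start at k = 2, θ = 4.55: P(X<7.57) ≈ 0.495.
Too low — raise k to concentrate. Iterating converges to k ≈ 11.8.
Then θ = 4.55/(11.8−1) ≈ 0.422.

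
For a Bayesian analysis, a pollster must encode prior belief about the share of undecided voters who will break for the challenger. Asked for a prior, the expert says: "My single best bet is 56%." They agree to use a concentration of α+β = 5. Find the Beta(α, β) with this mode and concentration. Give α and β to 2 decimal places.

α = 2.68, β = 2.32

For α,β > 1 the Beta mode is (α−1)/(α+β−2). With α+β = 5, the mode is (α−1)/3.
Set (α−1)/3 = 0.56 → α = 1 + 0.56·3 = 2.68.
β = 5 − α = 2.32.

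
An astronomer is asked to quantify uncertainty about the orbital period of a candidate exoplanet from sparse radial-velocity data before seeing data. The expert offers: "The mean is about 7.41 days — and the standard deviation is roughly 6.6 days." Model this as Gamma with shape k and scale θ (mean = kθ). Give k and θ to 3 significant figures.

k ≈ 1.26, θ ≈ 5.88

For Gamma(k, scale θ): mean = kθ, variance = kθ², so CV = 1/√k.
CV = SD/mean = 6.6/7.41 = 0.8907, hence k = 1/CV² = 1.26.
Then θ = mean/k = 7.41/1.26 = 5.88.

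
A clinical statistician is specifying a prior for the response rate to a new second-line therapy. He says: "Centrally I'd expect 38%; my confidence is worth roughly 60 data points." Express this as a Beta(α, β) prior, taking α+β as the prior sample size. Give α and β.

Under the effective-sample-size interpretation, Beta(α, β) has prior mean α/(α+β) and prior sample size α+β.
So α+β = 60 and α/(α+β) = 0.38, giving α = 0.38·60 = 22.8 and β = 60 − 22.8 = 37.2.

α = 22.8, β = 37.2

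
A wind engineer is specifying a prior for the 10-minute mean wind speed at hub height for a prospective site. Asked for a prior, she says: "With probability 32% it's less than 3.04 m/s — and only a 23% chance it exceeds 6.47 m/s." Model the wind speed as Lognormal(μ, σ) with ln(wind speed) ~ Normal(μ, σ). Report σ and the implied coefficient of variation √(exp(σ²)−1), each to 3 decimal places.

σ ≈ 0.626, CV ≈ 0.693

If T ~ Lognormal(μ,σ) then ln T ~ Normal(μ,σ), so the p-quantile of ln T is μ + z_p·σ.
ln(3.04) = 1.112 and ln(6.47) = 1.867; z_{0.32} = -0.4677, z_{0.77} = 0.7388.
σ = (1.867 − 1.112)/(0.7388 − (-0.4677)) = 0.626.
μ = 1.112 − (-0.4677)·0.626 = 1.405.
CV = √(exp(σ²)−1) = √(exp(0.3919)−1) = 0.693.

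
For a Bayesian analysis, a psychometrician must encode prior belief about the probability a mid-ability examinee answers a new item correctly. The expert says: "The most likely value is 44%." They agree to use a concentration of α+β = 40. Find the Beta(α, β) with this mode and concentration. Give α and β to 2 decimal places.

For α,β > 1 the Beta mode is (α−1)/(α+β−2). With α+β = 40, the mode is (α−1)/38.
Set (α−1)/38 = 0.44 → α = 1 + 0.44·38 = 17.72.
β = 40 − α = 22.28.

α = 17.72, β = 22.28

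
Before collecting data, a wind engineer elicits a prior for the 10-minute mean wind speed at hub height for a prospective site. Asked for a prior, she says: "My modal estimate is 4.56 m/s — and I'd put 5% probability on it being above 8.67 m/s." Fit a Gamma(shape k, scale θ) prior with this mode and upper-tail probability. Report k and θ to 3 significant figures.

k ≈ 7.73, θ ≈ 0.677

Gamma(k,θ) with k>1 has mode (k−1)θ, so θ = 4.56/(k−1).
Need P(X < 8.67) = 0.95 with θ tied to k this way. Start at k = 2, θ = 4.56: P(X<8.67) ≈ 0.567.
Too low — raise k to concentrate. Iterating converges to k ≈ 7.73.
Then θ = 4.56/(7.73−1) ≈ 0.677.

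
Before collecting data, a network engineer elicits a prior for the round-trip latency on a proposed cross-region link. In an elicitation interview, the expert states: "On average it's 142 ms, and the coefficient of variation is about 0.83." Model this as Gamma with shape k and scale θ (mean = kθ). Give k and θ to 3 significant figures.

k ≈ 1.45, θ ≈ 97.8

For Gamma(k, scale θ): mean = kθ, variance = kθ², so CV = 1/√k.
CV = 0.83, hence k = 1/CV² = 1.45.
Then θ = mean/k = 142/1.45 = 97.8.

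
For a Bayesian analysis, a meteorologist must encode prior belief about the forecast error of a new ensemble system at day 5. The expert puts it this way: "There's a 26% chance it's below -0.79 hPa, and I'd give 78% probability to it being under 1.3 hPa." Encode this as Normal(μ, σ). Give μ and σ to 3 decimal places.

The p-quantile of Normal(μ,σ) is μ + z_p·σ, with z_{0.26} = -0.6433 and z_{0.78} = 0.7722.
Eliminate σ: μ = (z₂·x₁ − z₁·x₂)/(z₂ − z₁) = (0.7722·-0.79 − (-0.6433)·1.3)/1.416 = 0.160.
Then σ = (x₂ − x₁)/(z₂ − z₁) = (1.3 − -0.79)/1.416 = 1.476.

μ = 0.160, σ = 1.476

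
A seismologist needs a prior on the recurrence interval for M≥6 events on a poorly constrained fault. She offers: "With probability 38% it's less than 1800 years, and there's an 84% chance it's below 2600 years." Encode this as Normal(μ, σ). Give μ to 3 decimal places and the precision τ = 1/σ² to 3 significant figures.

For Normal(μ,σ), the p-quantile is μ + z_p·σ. Here z_{0.38} = -0.3055, z_{0.84} = 0.9945.
So 1800 = μ − 0.3055σ and 2600 = μ + 0.9945σ.
Subtracting: σ = (2600 − 1800)/(0.9945 − (-0.3055)) = 615.414.
Then μ = 1800 − (-0.3055)·615.414 = 1987.997.
Precision τ = 1/σ² = 1/615.4² = 2.64e-06.

μ = 1987.997, τ = 2.64e-06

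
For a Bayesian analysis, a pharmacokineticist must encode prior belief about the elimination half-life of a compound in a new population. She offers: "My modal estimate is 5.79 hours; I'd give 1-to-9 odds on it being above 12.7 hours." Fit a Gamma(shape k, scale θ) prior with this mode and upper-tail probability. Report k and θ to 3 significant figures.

k ≈ 4.12, θ ≈ 1.86

Gamma(k,θ) with k>1 has mode (k−1)θ, so θ = 5.79/(k−1).
Need P(X < 12.7) = 0.9 with θ tied to k this way. Start at k = 2, θ = 5.79: P(X<12.7) ≈ 0.644.
Too low — raise k to concentrate. Iterating converges to k ≈ 4.12.
Then θ = 5.79/(4.12−1) ≈ 1.86.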